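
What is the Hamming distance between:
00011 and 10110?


XOR: 10101
Count of 1s: 3

3


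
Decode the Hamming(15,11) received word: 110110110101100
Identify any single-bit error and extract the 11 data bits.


Syndrome = 6: error at position 6

Data: 01110101100 (corrected bit 6)


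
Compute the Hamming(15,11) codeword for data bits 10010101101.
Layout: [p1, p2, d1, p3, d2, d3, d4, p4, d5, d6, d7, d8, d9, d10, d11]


Parity bits: p1=0, p2=0, p3=0, p4=0

001000100101101


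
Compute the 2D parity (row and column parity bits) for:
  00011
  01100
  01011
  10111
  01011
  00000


Row parities: 001010
Column parities: 11000

Row P: 001010, Col P: 11000, Corner: 0


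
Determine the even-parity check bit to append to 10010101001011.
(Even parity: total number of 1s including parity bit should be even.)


Number of 1s in data: 7
Parity bit: 1

1


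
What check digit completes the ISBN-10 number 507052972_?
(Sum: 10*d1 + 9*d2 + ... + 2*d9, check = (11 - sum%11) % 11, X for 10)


Weighted sum: 207
207 mod 11 = 9

Check digit: 2


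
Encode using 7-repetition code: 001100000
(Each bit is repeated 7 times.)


Each bit -> 7 copies

000000000000001111111111111100000000000000000000000000000000000


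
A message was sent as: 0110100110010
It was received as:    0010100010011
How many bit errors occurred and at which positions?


XOR: 0100000100001

3 error(s) at position(s): 1, 7, 12


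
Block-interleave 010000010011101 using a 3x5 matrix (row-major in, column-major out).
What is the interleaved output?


Matrix:
  01000
  00100
  11101
Read columns: 001101011000001

001101011000001


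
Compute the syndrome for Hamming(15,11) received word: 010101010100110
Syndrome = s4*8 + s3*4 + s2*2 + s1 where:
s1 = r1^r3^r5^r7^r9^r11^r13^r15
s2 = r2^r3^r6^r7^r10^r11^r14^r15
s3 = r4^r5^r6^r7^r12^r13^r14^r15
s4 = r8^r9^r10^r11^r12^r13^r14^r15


s1=1, s2=0, s3=0, s4=0

Syndrome = 1 (error at position 1)


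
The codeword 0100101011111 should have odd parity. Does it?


Number of 1s: 8

No, parity error (8 ones)


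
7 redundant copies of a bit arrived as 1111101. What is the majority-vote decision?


Ones: 6 out of 7
Threshold: 4

1 (6/7 voted 1)


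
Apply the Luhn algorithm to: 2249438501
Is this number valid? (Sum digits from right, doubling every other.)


Luhn sum = 47
47 mod 10 = 7

Invalid (Luhn sum mod 10 = 7)


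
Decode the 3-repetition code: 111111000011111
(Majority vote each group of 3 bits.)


Groups: 111, 111, 000, 011, 111
Majority votes: 11011

11011


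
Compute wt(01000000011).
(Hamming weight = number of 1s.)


Counting 1s in 01000000011

3


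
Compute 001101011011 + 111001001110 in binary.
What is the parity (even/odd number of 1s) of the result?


001101011011 = 859
111001001110 = 3662
Sum = 4521 = 1000110101001
1s count = 6

even parity (6 ones in 1000110101001)


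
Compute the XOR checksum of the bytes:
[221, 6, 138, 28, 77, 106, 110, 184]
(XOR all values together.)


XOR chain: 221 ^ 6 ^ 138 ^ 28 ^ 77 ^ 106 ^ 110 ^ 184 = 188

188


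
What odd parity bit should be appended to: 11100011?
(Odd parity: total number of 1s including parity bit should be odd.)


Number of 1s in data: 5
Parity bit: 0

0


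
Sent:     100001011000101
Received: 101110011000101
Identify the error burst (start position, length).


XOR: 001111000000000

Burst at position 2, length 4


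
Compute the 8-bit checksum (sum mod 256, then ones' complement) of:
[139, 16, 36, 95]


Sum = 286 mod 256 = 30
Complement = 225

225


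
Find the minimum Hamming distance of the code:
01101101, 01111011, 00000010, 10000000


Comparing all pairs, minimum distance: 2
Can detect 1 errors, correct 0 errors

2


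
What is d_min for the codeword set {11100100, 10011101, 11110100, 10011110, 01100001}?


Comparing all pairs, minimum distance: 1
Can detect 0 errors, correct 0 errors

1


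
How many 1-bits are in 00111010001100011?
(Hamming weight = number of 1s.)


Counting 1s in 00111010001100011

8


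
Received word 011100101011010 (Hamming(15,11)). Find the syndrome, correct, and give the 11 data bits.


Syndrome = 2: error at position 2

Data: 10011011010 (corrected bit 2)


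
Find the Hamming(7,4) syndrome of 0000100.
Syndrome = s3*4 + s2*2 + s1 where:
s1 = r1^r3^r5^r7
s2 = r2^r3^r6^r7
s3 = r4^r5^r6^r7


s1=1, s2=0, s3=1

Syndrome = 5 (error at position 5)


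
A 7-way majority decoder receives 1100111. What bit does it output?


Ones: 5 out of 7
Threshold: 4

1 (5/7 voted 1)


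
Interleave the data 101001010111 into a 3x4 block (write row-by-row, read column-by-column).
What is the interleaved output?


Matrix:
  1010
  0101
  0111
Read columns: 100011101011

100011101011


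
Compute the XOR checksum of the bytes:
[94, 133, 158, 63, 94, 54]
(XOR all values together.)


XOR chain: 94 ^ 133 ^ 158 ^ 63 ^ 94 ^ 54 = 18

18


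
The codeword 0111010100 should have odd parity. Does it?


Number of 1s: 5

Yes, parity is correct (5 ones)


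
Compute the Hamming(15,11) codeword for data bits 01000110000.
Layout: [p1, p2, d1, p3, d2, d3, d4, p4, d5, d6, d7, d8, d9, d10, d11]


Parity bits: p1=0, p2=0, p3=1, p4=0

000110000110000


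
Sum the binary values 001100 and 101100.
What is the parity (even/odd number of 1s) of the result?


001100 = 12
101100 = 44
Sum = 56 = 111000
1s count = 3

odd parity (3 ones in 111000)


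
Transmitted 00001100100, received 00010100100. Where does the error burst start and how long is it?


XOR: 00011000000

Burst at position 3, length 2


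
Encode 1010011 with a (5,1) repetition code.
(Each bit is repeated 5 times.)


Each bit -> 5 copies

11111000001111100000000001111111111


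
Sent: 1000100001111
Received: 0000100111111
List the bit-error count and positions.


XOR: 1000000110000

3 error(s) at position(s): 0, 7, 8


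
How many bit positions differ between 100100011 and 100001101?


XOR: 000101110
Count of 1s: 4

4


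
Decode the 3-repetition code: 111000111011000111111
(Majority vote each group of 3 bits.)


Groups: 111, 000, 111, 011, 000, 111, 111
Majority votes: 1011011

1011011


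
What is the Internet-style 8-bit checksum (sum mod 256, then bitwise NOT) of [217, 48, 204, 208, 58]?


Sum = 735 mod 256 = 223
Complement = 32

32


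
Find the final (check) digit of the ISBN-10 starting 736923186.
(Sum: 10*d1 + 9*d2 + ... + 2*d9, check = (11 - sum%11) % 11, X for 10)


Weighted sum: 275
275 mod 11 = 0

Check digit: 0


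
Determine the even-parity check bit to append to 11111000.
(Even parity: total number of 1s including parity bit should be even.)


Number of 1s in data: 5
Parity bit: 1

1


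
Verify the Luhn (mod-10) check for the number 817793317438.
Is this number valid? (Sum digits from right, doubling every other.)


Luhn sum = 62
62 mod 10 = 2

Invalid (Luhn sum mod 10 = 2)


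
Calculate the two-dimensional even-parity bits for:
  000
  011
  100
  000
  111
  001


Row parities: 001011
Column parities: 001

Row P: 001011, Col P: 001, Corner: 1


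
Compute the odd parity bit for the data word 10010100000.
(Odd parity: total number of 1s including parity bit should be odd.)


Number of 1s in data: 3
Parity bit: 0

0


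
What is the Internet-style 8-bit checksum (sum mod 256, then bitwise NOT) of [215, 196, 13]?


Sum = 424 mod 256 = 168
Complement = 87

87


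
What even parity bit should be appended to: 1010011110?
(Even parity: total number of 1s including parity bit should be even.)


Number of 1s in data: 6
Parity bit: 0

0


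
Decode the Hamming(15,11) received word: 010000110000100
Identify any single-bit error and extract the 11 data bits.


Syndrome = 0: no error detected

Data: 00010000100 (no errors)


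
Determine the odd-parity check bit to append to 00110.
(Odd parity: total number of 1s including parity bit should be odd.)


Number of 1s in data: 2
Parity bit: 1

1


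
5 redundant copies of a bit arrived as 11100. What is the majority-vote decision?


Ones: 3 out of 5
Threshold: 3

1 (3/5 voted 1)


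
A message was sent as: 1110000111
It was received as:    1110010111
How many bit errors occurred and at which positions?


XOR: 0000010000

1 error(s) at position(s): 5


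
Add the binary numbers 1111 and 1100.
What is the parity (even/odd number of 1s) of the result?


1111 = 15
1100 = 12
Sum = 27 = 11011
1s count = 4

even parity (4 ones in 11011)


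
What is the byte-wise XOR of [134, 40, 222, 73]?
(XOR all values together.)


XOR chain: 134 ^ 40 ^ 222 ^ 73 = 57

57


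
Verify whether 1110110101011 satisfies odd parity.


Number of 1s: 9

Yes, parity is correct (9 ones)


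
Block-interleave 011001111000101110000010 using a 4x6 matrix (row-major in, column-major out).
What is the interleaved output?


Matrix:
  011001
  111000
  101110
  000010
Read columns: 011011001110001000111000

011011001110001000111000


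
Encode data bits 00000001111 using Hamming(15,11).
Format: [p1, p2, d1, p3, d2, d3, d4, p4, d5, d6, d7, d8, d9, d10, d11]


Parity bits: p1=0, p2=0, p3=0, p4=0

000000000001111


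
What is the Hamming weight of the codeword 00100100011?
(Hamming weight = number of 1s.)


Counting 1s in 00100100011

4


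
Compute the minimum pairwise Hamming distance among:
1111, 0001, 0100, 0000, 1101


Comparing all pairs, minimum distance: 1
Can detect 0 errors, correct 0 errors

1


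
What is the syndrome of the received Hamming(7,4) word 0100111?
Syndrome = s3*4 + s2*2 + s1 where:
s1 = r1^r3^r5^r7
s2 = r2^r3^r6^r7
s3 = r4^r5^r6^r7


s1=0, s2=1, s3=1

Syndrome = 6 (error at position 6)


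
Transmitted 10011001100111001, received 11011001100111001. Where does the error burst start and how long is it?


XOR: 01000000000000000

Burst at position 1, length 1


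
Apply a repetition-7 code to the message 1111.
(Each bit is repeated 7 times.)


Each bit -> 7 copies

1111111111111111111111111111


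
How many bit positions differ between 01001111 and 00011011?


XOR: 01010100
Count of 1s: 3

3


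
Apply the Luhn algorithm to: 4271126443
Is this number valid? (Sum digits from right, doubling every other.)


Luhn sum = 38
38 mod 10 = 8

Invalid (Luhn sum mod 10 = 8)


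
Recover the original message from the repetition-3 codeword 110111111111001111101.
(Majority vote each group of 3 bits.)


Groups: 110, 111, 111, 111, 001, 111, 101
Majority votes: 1111011

1111011


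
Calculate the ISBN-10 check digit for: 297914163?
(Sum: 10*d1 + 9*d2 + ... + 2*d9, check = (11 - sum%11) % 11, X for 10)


Weighted sum: 274
274 mod 11 = 10

Check digit: 1


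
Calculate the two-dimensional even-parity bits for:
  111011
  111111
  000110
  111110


Row parities: 1001
Column parities: 111100

Row P: 1001, Col P: 111100, Corner: 0


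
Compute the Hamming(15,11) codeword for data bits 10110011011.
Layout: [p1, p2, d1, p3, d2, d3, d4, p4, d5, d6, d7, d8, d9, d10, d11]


Parity bits: p1=0, p2=0, p3=1, p4=0

001101100011011


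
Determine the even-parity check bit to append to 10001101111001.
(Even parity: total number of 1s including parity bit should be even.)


Number of 1s in data: 8
Parity bit: 0

0


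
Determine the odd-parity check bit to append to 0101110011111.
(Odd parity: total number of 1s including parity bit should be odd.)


Number of 1s in data: 9
Parity bit: 0

0


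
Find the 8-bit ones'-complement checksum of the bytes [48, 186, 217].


Sum = 451 mod 256 = 195
Complement = 60

60


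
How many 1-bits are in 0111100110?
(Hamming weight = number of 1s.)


Counting 1s in 0111100110

6


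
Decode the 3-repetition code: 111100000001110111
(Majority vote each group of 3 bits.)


Groups: 111, 100, 000, 001, 110, 111
Majority votes: 100011

100011


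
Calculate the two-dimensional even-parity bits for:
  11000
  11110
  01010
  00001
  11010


Row parities: 00011
Column parities: 10111

Row P: 00011, Col P: 10111, Corner: 0


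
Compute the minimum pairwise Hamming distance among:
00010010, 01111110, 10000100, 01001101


Comparing all pairs, minimum distance: 4
Can detect 3 errors, correct 1 errors

4


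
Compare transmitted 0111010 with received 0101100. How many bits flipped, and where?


XOR: 0010110

3 error(s) at position(s): 2, 4, 5


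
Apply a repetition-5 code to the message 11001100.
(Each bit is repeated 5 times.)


Each bit -> 5 copies

1111111111000000000011111111110000000000


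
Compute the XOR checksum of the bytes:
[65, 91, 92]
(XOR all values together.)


XOR chain: 65 ^ 91 ^ 92 = 70

70


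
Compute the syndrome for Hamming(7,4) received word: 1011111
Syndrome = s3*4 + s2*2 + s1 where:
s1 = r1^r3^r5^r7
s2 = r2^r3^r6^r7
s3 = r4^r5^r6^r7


s1=0, s2=1, s3=0

Syndrome = 2 (error at position 2)


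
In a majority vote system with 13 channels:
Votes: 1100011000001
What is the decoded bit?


Ones: 5 out of 13
Threshold: 7

0 (5/13 voted 1)


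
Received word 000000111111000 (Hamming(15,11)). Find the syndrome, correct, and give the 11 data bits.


Syndrome = 11: error at position 11

Data: 00011101000 (corrected bit 11)


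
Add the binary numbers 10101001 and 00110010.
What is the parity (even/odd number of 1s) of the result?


10101001 = 169
00110010 = 50
Sum = 219 = 11011011
1s count = 6

even parity (6 ones in 11011011)


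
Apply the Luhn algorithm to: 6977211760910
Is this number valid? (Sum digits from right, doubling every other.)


Luhn sum = 54
54 mod 10 = 4

Invalid (Luhn sum mod 10 = 4)


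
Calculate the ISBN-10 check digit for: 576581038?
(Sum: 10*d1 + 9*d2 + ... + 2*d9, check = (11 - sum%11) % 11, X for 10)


Weighted sum: 274
274 mod 11 = 10

Check digit: 1


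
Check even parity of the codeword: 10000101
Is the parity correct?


Number of 1s: 3

No, parity error (3 ones)


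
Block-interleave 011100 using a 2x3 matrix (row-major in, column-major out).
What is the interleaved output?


Matrix:
  011
  100
Read columns: 011010

011010


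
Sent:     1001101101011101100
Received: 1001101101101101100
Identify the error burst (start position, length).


XOR: 0000000000110000000

Burst at position 10, length 2


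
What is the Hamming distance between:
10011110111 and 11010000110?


XOR: 01001110001
Count of 1s: 5

5


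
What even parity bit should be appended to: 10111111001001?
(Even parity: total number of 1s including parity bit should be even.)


Number of 1s in data: 9
Parity bit: 1

1


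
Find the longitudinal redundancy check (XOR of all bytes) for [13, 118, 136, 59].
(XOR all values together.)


XOR chain: 13 ^ 118 ^ 136 ^ 59 = 200

200


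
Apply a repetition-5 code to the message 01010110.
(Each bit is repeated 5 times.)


Each bit -> 5 copies

0000011111000001111100000111111111100000


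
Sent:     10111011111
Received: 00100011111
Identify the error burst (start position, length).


XOR: 10011000000

Burst at position 0, length 5


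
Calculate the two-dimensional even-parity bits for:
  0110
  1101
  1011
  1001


Row parities: 0110
Column parities: 1001

Row P: 0110, Col P: 1001, Corner: 0


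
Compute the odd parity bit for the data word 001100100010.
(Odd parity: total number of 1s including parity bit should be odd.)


Number of 1s in data: 4
Parity bit: 1

1


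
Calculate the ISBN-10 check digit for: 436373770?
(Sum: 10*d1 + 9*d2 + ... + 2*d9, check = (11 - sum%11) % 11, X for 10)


Weighted sum: 242
242 mod 11 = 0

Check digit: 0


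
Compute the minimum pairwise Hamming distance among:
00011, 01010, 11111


Comparing all pairs, minimum distance: 2
Can detect 1 errors, correct 0 errors

2


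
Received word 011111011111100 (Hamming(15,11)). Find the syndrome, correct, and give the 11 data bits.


Syndrome = 7: error at position 7

Data: 11111111100 (corrected bit 7)


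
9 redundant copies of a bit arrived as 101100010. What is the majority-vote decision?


Ones: 4 out of 9
Threshold: 5

0 (4/9 voted 1)


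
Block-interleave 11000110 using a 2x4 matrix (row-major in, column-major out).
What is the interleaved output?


Matrix:
  1100
  0110
Read columns: 10110100

10110100


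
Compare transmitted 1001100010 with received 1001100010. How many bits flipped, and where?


XOR: 0000000000

0 errors (received matches sent)


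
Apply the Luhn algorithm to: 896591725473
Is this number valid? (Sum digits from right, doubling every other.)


Luhn sum = 54
54 mod 10 = 4

Invalid (Luhn sum mod 10 = 4)


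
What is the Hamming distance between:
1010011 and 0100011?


XOR: 1110000
Count of 1s: 3

3


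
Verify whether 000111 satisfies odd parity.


Number of 1s: 3

Yes, parity is correct (3 ones)


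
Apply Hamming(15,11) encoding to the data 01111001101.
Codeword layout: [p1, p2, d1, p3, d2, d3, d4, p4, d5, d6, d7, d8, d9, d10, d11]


Parity bits: p1=1, p2=1, p3=0, p4=0

110011101001101


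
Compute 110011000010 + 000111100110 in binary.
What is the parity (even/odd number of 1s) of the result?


110011000010 = 3266
000111100110 = 486
Sum = 3752 = 111010101000
1s count = 6

even parity (6 ones in 111010101000)


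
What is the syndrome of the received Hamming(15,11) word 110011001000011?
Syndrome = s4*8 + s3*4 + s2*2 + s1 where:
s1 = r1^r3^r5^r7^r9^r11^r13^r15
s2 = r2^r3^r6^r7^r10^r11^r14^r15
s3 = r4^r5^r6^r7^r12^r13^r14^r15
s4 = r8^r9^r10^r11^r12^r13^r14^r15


s1=0, s2=0, s3=0, s4=1

Syndrome = 8 (error at position 8)


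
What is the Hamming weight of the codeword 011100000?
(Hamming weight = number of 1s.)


Counting 1s in 011100000

3


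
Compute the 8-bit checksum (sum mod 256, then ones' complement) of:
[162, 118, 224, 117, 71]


Sum = 692 mod 256 = 180
Complement = 75

75


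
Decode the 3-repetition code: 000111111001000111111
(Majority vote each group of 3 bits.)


Groups: 000, 111, 111, 001, 000, 111, 111
Majority votes: 0110011

0110011


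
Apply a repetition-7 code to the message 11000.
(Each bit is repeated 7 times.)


Each bit -> 7 copies

11111111111111000000000000000000000


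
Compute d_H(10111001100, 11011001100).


XOR: 01100000000
Count of 1s: 2

2


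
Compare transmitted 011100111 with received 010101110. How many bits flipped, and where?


XOR: 001001001

3 error(s) at position(s): 2, 5, 8


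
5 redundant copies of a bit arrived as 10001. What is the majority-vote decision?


Ones: 2 out of 5
Threshold: 3

0 (2/5 voted 1)


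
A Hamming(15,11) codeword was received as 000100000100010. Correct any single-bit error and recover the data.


Syndrome = 0: no error detected

Data: 00000100010 (no errors)


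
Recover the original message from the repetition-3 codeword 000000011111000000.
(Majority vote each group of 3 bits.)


Groups: 000, 000, 011, 111, 000, 000
Majority votes: 001100

001100


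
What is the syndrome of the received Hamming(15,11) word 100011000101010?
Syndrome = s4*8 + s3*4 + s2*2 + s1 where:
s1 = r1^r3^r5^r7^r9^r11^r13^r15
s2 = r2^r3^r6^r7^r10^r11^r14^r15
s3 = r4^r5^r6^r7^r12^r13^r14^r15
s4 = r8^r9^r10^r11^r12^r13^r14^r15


s1=0, s2=1, s3=0, s4=1

Syndrome = 10 (error at position 10)


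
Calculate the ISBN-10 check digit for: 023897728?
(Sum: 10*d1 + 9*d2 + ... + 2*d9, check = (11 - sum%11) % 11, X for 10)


Weighted sum: 237
237 mod 11 = 6

Check digit: 5


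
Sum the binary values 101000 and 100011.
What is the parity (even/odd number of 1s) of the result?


101000 = 40
100011 = 35
Sum = 75 = 1001011
1s count = 4

even parity (4 ones in 1001011)


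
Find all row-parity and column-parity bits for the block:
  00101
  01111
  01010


Row parities: 000
Column parities: 00000

Row P: 000, Col P: 00000, Corner: 0


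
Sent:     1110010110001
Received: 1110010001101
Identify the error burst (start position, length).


XOR: 0000000111100

Burst at position 7, length 4


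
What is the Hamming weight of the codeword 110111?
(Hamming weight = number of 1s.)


Counting 1s in 110111

5


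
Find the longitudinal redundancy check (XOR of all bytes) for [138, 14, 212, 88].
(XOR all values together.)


XOR chain: 138 ^ 14 ^ 212 ^ 88 = 8

8


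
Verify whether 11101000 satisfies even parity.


Number of 1s: 4

Yes, parity is correct (4 ones)


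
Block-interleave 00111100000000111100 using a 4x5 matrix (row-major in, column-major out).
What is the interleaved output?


Matrix:
  00111
  10000
  00001
  11100
Read columns: 01010001100110001010

01010001100110001010


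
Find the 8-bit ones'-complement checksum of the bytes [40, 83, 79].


Sum = 202 mod 256 = 202
Complement = 53

53


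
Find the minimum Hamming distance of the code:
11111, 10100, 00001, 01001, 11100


Comparing all pairs, minimum distance: 1
Can detect 0 errors, correct 0 errors

1


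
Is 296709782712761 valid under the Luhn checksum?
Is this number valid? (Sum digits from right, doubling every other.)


Luhn sum = 68
68 mod 10 = 8

Invalid (Luhn sum mod 10 = 8)


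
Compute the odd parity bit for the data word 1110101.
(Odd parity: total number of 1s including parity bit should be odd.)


Number of 1s in data: 5
Parity bit: 0

0


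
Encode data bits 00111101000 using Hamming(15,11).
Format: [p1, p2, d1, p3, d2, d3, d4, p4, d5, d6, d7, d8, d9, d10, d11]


Parity bits: p1=0, p2=1, p3=1, p4=1

010101111101000


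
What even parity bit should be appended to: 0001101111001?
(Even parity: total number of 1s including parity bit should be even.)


Number of 1s in data: 7
Parity bit: 1

1


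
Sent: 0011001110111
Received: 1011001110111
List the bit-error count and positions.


XOR: 1000000000000

1 error(s) at position(s): 0


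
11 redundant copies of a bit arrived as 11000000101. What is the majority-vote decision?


Ones: 4 out of 11
Threshold: 6

0 (4/11 voted 1)


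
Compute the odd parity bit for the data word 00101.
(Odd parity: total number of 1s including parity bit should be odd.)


Number of 1s in data: 2
Parity bit: 1

1


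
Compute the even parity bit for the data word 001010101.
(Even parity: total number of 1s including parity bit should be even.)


Number of 1s in data: 4
Parity bit: 0

0


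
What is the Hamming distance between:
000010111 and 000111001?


XOR: 000101110
Count of 1s: 4

4


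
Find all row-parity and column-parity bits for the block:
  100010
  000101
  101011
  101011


Row parities: 0000
Column parities: 100111

Row P: 0000, Col P: 100111, Corner: 0


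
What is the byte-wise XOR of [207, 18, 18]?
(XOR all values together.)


XOR chain: 207 ^ 18 ^ 18 = 207

207


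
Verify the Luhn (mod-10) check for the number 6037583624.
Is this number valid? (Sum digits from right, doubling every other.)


Luhn sum = 45
45 mod 10 = 5

Invalid (Luhn sum mod 10 = 5)


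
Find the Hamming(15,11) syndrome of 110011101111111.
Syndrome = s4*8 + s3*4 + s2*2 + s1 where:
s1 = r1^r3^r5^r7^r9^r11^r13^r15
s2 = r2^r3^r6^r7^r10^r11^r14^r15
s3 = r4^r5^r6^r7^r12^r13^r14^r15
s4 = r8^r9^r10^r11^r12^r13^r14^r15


s1=1, s2=1, s3=1, s4=1

Syndrome = 15 (error at position 15)


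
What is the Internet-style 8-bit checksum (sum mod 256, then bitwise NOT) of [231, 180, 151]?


Sum = 562 mod 256 = 50
Complement = 205

205


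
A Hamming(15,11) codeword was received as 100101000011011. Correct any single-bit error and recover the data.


Syndrome = 5: error at position 5

Data: 01100011011 (corrected bit 5)


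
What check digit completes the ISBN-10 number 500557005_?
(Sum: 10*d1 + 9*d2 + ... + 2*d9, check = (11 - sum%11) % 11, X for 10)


Weighted sum: 160
160 mod 11 = 6

Check digit: 5


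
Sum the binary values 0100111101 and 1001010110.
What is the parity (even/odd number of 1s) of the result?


0100111101 = 317
1001010110 = 598
Sum = 915 = 1110010011
1s count = 6

even parity (6 ones in 1110010011)


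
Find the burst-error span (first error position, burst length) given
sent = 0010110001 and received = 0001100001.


XOR: 0011010000

Burst at position 2, length 4


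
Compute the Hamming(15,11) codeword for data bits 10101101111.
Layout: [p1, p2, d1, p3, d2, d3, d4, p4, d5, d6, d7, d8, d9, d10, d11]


Parity bits: p1=0, p2=1, p3=1, p4=0

011101001101111


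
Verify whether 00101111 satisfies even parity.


Number of 1s: 5

No, parity error (5 ones)


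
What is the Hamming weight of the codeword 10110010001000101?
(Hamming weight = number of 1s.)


Counting 1s in 10110010001000101

7


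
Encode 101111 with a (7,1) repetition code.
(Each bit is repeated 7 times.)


Each bit -> 7 copies

111111100000001111111111111111111111111111


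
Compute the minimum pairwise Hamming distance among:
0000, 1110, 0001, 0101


Comparing all pairs, minimum distance: 1
Can detect 0 errors, correct 0 errors

1


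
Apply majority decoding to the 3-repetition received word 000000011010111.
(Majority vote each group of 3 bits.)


Groups: 000, 000, 011, 010, 111
Majority votes: 00101

00101


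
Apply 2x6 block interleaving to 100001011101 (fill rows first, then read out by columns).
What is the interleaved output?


Matrix:
  100001
  011101
Read columns: 100101010011

100101010011


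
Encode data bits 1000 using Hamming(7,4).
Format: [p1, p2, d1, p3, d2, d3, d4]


Parity bits: p1=1, p2=1, p3=0

1110000


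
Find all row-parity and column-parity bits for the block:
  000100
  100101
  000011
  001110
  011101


Row parities: 11010
Column parities: 110001

Row P: 11010, Col P: 110001, Corner: 1


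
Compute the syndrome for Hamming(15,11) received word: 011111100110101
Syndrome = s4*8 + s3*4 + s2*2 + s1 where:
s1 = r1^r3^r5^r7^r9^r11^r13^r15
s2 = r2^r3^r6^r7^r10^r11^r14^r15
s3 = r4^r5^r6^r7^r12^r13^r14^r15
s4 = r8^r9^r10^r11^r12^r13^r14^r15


s1=0, s2=1, s3=0, s4=0

Syndrome = 2 (error at position 2)


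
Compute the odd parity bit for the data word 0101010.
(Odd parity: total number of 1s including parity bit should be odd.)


Number of 1s in data: 3
Parity bit: 0

0


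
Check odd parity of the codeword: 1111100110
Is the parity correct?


Number of 1s: 7

Yes, parity is correct (7 ones)


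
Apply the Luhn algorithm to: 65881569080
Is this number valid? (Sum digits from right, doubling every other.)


Luhn sum = 46
46 mod 10 = 6

Invalid (Luhn sum mod 10 = 6)


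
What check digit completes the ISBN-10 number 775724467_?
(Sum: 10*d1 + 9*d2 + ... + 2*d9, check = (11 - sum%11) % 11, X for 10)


Weighted sum: 302
302 mod 11 = 5

Check digit: 6


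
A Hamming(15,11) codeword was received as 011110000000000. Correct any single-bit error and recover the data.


Syndrome = 0: no error detected

Data: 11000000000 (no errors)


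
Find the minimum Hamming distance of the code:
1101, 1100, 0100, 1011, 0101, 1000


Comparing all pairs, minimum distance: 1
Can detect 0 errors, correct 0 errors

1


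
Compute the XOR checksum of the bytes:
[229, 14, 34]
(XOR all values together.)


XOR chain: 229 ^ 14 ^ 34 = 201

201


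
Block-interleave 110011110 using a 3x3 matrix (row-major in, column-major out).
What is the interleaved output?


Matrix:
  110
  011
  110
Read columns: 101111010

101111010


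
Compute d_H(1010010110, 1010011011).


XOR: 0000001101
Count of 1s: 3

3


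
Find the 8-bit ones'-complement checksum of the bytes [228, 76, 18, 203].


Sum = 525 mod 256 = 13
Complement = 242

242


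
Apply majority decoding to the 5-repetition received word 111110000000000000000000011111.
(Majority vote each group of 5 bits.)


Groups: 11111, 00000, 00000, 00000, 00000, 11111
Majority votes: 100001

100001


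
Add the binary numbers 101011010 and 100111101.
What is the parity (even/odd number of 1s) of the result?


101011010 = 346
100111101 = 317
Sum = 663 = 1010010111
1s count = 6

even parity (6 ones in 1010010111)


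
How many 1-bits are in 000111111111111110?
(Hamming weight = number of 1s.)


Counting 1s in 000111111111111110

14


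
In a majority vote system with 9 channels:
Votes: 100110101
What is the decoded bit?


Ones: 5 out of 9
Threshold: 5

1 (5/9 voted 1)


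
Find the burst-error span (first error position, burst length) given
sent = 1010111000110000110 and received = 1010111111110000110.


XOR: 0000000111000000000

Burst at position 7, length 3


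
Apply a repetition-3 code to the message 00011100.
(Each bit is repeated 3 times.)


Each bit -> 3 copies

000000000111111111000000


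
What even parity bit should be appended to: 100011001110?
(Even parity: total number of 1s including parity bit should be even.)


Number of 1s in data: 6
Parity bit: 0

0


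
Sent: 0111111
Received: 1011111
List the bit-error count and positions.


XOR: 1100000

2 error(s) at position(s): 0, 1


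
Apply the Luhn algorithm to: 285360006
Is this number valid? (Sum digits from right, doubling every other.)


Luhn sum = 32
32 mod 10 = 2

Invalid (Luhn sum mod 10 = 2)


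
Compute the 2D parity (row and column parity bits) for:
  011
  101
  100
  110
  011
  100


Row parities: 001001
Column parities: 011

Row P: 001001, Col P: 011, Corner: 0


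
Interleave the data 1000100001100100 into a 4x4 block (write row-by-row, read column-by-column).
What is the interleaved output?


Matrix:
  1000
  1000
  0110
  0100
Read columns: 1100001100100000

1100001100100000


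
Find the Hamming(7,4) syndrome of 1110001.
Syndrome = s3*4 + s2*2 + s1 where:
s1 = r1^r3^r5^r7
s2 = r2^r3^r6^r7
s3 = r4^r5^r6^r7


s1=1, s2=1, s3=1

Syndrome = 7 (error at position 7)


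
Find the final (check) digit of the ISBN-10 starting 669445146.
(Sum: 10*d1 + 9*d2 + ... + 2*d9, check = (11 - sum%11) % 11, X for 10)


Weighted sum: 291
291 mod 11 = 5

Check digit: 6


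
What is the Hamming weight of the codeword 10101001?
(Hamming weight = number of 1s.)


Counting 1s in 10101001

4


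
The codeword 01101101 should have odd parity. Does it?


Number of 1s: 5

Yes, parity is correct (5 ones)


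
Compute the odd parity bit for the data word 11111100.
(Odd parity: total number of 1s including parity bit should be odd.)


Number of 1s in data: 6
Parity bit: 1

1


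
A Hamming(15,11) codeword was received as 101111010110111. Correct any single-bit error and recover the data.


Syndrome = 0: no error detected

Data: 11100110111 (no errors)


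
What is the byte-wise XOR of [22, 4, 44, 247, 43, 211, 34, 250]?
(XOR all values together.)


XOR chain: 22 ^ 4 ^ 44 ^ 247 ^ 43 ^ 211 ^ 34 ^ 250 = 233

233


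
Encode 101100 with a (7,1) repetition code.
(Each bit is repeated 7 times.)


Each bit -> 7 copies

111111100000001111111111111100000000000000


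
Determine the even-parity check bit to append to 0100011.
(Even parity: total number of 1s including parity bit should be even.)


Number of 1s in data: 3
Parity bit: 1

1


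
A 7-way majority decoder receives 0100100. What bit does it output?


Ones: 2 out of 7
Threshold: 4

0 (2/7 voted 1)


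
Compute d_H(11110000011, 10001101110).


XOR: 01111101101
Count of 1s: 8

8


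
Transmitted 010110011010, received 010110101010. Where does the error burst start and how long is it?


XOR: 000000110000

Burst at position 6, length 2


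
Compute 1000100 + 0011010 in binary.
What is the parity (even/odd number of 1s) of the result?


1000100 = 68
0011010 = 26
Sum = 94 = 1011110
1s count = 5

odd parity (5 ones in 1011110)


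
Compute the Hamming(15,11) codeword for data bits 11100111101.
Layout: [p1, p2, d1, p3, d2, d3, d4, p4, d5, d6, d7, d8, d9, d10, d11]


Parity bits: p1=1, p2=1, p3=1, p4=1

111111010111101


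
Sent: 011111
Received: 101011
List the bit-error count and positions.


XOR: 110100

3 error(s) at position(s): 0, 1, 3


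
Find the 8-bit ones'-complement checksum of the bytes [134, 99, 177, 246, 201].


Sum = 857 mod 256 = 89
Complement = 166

166


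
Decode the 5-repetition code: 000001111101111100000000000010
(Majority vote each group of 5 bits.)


Groups: 00000, 11111, 01111, 10000, 00000, 00010
Majority votes: 011000

011000


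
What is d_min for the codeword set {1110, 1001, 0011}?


Comparing all pairs, minimum distance: 2
Can detect 1 errors, correct 0 errors

2


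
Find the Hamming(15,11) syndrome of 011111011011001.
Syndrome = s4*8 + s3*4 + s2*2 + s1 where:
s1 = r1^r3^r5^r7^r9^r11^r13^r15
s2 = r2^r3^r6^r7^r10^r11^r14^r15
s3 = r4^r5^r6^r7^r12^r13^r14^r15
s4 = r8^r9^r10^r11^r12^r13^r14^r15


s1=1, s2=1, s3=1, s4=1

Syndrome = 15 (error at position 15)


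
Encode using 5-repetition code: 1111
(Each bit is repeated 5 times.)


Each bit -> 5 copies

11111111111111111111


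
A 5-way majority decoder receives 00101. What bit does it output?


Ones: 2 out of 5
Threshold: 3

0 (2/5 voted 1)


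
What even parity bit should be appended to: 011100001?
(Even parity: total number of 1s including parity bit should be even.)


Number of 1s in data: 4
Parity bit: 0

0


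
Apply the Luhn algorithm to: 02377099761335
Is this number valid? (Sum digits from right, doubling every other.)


Luhn sum = 65
65 mod 10 = 5

Invalid (Luhn sum mod 10 = 5)


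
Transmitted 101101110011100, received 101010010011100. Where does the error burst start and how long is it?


XOR: 000111100000000

Burst at position 3, length 4


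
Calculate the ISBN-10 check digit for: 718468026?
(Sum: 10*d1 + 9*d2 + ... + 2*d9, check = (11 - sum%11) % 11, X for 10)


Weighted sum: 265
265 mod 11 = 1

Check digit: X


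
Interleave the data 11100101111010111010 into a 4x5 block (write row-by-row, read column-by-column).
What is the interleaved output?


Matrix:
  11100
  10111
  10101
  11010
Read columns: 11111001111001010110

11111001111001010110


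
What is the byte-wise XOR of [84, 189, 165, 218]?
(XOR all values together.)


XOR chain: 84 ^ 189 ^ 165 ^ 218 = 150

150


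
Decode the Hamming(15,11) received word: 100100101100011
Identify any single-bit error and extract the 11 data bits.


Syndrome = 0: no error detected

Data: 00011100011 (no errors)


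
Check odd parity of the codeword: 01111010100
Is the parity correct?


Number of 1s: 6

No, parity error (6 ones)


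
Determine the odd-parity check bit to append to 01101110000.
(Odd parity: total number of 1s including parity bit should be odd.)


Number of 1s in data: 5
Parity bit: 0

0


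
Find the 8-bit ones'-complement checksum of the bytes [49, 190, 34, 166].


Sum = 439 mod 256 = 183
Complement = 72

72


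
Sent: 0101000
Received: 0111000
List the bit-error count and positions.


XOR: 0010000

1 error(s) at position(s): 2


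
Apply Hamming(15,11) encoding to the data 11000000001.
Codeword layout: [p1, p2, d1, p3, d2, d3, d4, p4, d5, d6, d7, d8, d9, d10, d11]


Parity bits: p1=1, p2=0, p3=0, p4=1

101010010000001


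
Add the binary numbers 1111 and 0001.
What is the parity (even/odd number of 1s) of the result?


1111 = 15
0001 = 1
Sum = 16 = 10000
1s count = 1

odd parity (1 ones in 10000)


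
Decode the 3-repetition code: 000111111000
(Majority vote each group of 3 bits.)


Groups: 000, 111, 111, 000
Majority votes: 0110

0110


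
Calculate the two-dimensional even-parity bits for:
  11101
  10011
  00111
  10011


Row parities: 0111
Column parities: 11010

Row P: 0111, Col P: 11010, Corner: 1


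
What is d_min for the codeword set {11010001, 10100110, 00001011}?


Comparing all pairs, minimum distance: 5
Can detect 4 errors, correct 2 errors

5


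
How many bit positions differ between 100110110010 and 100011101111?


XOR: 000101011101
Count of 1s: 6

6


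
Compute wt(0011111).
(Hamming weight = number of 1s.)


Counting 1s in 0011111

5


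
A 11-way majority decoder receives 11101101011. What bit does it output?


Ones: 8 out of 11
Threshold: 6

1 (8/11 voted 1)


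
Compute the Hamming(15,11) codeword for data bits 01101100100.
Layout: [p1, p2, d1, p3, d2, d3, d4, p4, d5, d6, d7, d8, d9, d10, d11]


Parity bits: p1=1, p2=0, p3=1, p4=1

100111011100100


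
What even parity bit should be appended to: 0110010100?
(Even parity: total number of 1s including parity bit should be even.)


Number of 1s in data: 4
Parity bit: 0

0


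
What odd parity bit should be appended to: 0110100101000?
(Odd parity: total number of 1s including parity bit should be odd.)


Number of 1s in data: 5
Parity bit: 0

0


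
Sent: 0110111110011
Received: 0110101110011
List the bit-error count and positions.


XOR: 0000010000000

1 error(s) at position(s): 5


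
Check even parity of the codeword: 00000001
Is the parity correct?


Number of 1s: 1

No, parity error (1 ones)


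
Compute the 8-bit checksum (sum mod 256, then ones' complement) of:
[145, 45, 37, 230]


Sum = 457 mod 256 = 201
Complement = 54

54


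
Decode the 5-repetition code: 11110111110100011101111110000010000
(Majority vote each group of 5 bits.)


Groups: 11110, 11111, 01000, 11101, 11111, 00000, 10000
Majority votes: 1101100

1101100


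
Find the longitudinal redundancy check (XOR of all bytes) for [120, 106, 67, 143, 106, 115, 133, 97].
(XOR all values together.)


XOR chain: 120 ^ 106 ^ 67 ^ 143 ^ 106 ^ 115 ^ 133 ^ 97 = 35

35


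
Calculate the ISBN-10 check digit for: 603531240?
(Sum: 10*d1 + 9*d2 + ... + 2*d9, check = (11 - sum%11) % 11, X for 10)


Weighted sum: 162
162 mod 11 = 8

Check digit: 3


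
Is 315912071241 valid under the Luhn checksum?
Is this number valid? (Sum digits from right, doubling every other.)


Luhn sum = 41
41 mod 10 = 1

Invalid (Luhn sum mod 10 = 1)


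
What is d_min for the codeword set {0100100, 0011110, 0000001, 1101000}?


Comparing all pairs, minimum distance: 3
Can detect 2 errors, correct 1 errors

3


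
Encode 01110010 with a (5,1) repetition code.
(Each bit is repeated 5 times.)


Each bit -> 5 copies

0000011111111111111100000000001111100000


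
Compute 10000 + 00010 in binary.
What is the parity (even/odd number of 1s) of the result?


10000 = 16
00010 = 2
Sum = 18 = 10010
1s count = 2

even parity (2 ones in 10010)


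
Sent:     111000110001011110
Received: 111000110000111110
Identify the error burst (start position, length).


XOR: 000000000001100000

Burst at position 11, length 2


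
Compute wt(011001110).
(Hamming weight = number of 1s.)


Counting 1s in 011001110

5


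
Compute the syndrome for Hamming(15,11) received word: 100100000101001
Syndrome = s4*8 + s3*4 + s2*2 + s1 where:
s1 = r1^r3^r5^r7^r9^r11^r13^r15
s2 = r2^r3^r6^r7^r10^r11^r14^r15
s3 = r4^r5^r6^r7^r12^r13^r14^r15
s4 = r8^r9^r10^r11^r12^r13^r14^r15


s1=0, s2=0, s3=1, s4=1

Syndrome = 12 (error at position 12)


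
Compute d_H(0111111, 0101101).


XOR: 0010010
Count of 1s: 2

2


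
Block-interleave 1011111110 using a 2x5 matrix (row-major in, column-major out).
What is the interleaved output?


Matrix:
  10111
  11110
Read columns: 1101111110

1101111110


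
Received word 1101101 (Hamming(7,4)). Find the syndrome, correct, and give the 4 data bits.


Syndrome = 5: error at position 5

Data: 0001 (corrected bit 5)
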